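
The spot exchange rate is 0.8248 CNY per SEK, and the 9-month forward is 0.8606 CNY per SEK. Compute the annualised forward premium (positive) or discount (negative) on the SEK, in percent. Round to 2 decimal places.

T = 9/12 years.
Period premium: (0.8606 − 0.8248)/0.8248 = 0.0434045.
Annualise by dividing by T: 0.0434045 / (9/12) = 0.057873 → 5.79%.

+5.79%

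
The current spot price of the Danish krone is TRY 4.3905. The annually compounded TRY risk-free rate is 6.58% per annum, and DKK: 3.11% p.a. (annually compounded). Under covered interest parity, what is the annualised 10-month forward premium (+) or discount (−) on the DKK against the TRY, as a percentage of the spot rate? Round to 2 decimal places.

+3.36%

T = 10/12 years.
CIP forward (TRY per DKK) = 4.3905 × 1.0545401/1.0258503 = 4.5132884.
(F − S)/S ÷ T = (4.5132884 − 4.3905)/4.3905/(10/12) = 0.033560 → 3.36%.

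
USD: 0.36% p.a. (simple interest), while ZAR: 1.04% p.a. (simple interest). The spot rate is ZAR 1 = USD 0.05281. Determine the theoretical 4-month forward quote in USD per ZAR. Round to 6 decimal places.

0.052691

T = 4/12 years.
Growth of 1 USD over T: 1 + 0.0036×4/12 = 1.001200.
ZAR accumulates by 1 + 0.0104×4/12 = 1.0034667.
So F = 0.05281 × 1.001200 / 1.0034667 = 0.05269071 (USD/ZAR).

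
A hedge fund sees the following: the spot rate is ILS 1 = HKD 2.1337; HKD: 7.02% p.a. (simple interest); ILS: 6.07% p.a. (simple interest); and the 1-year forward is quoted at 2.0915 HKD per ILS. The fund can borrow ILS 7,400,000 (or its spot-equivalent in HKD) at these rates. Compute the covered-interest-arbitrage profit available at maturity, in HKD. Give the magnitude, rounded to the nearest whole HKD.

HKD 481,235

T = 1 year.
Invest the ILS and cover forward: 7,400,000 × 1.060700 × 2.0915 = HKD 16,416,559.97.
Convert at spot and invest in HKD: 7,400,000 × 2.1337 × 1.070200 = HKD 16,897,794.48.
The quoted forward undervalues ILS, so borrow ILS, convert to HKD at spot, deposit the HKD at 7.02%, and buy ILS forward at 2.0915 to cover the loan.
Arbitrage profit = |16,416,559.97 − 16,897,794.48| = HKD 481,235.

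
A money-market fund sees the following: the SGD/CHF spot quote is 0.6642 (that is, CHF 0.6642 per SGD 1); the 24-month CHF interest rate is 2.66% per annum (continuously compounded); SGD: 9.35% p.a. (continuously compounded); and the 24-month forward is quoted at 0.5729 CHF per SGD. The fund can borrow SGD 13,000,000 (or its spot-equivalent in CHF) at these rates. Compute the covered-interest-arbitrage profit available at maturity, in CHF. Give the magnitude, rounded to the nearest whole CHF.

T = 2 years.
Keep in SGD, deliver into the forward: 13,000,000·1.205627285·0.5729 = CHF 8,979,150.33.
Swap to CHF now, deposit: 13,000,000·0.6642·1.054640552 = CHF 9,106,399.31.
The quoted forward undervalues SGD, so borrow SGD, convert to CHF at spot, deposit the CHF at 2.66%, and buy SGD forward at 0.5729 to cover the loan.
Arbitrage profit = |8,979,150.33 − 9,106,399.31| = CHF 127,249.

CHF 127,249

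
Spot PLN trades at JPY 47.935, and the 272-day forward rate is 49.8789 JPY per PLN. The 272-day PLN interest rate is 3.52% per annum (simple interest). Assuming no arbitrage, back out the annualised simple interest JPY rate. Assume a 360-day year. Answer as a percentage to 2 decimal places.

T = 272/360 years.
CIP gives F = S · g_JPY/g_PLN, so g_JPY/g_PLN = 49.8789/47.935 = 1.0405528.
The PLN side grows by 1 + 0.0352×272/360 = 1.0265956.
That pins the JPY growth at 1.0682269.
(1.0682269 − 1)/T = 0.090300, i.e. 9.03%.

9.03%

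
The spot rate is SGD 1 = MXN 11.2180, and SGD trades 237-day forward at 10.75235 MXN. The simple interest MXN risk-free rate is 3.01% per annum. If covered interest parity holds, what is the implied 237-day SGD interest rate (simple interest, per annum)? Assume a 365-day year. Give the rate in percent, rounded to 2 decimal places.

9.81%

T = 237/365 years.
CIP gives F = S · g_MXN/g_SGD, so g_MXN/g_SGD = 10.75235/11.218 = 0.9584908.
MXN growth factor: 1 + 0.0301×237/365 = 1.0195444.
That pins the SGD growth at 1.0636976.
(1.0636976 − 1)/T = 0.098100, i.e. 9.81%.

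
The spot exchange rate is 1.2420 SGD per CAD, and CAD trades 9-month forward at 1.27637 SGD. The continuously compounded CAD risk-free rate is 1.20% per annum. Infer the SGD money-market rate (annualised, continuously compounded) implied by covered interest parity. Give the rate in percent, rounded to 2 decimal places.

T = 9/12 years.
By CIP, F/S equals the SGD-to-CAD growth ratio: 1.27637/1.242 = 1.0276731.
CAD growth factor: e^(0.0120×9/12) = 1.0090406.
Hence g_SGD = 1.0369639.
r = ln(1.0369639)/(9/12) = 0.048396 → 4.84%.

4.84%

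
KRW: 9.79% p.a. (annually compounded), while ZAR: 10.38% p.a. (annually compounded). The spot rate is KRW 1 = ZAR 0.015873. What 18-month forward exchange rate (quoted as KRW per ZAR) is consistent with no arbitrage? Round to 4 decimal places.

62.4956

T = 18/12 years.
ZAR accumulates by (1 + 0.1038)^(18/12) = 1.1596731.
KRW accumulates by (1 + 0.0979)^(18/12) = 1.15038756.
CIP: F = S · (grow ZAR)/(grow KRW) = 0.015873 × 1.1596731/1.15038756 = 0.016001121 ZAR per KRW.
Quoted the other way: 1/0.016001121 = 62.4956 KRW per ZAR.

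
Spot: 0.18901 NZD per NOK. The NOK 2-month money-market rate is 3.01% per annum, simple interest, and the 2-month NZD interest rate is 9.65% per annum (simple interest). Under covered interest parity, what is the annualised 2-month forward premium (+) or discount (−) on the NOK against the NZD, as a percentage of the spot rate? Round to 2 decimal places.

T = 2/12 years.
CIP forward (NZD per NOK) = 0.18901 × 1.0160833/1.0050167 = 0.19109126.
(F − S)/S ÷ T = (0.19109126 − 0.18901)/0.18901/(2/12) = 0.066068 → 6.61%.

+6.61%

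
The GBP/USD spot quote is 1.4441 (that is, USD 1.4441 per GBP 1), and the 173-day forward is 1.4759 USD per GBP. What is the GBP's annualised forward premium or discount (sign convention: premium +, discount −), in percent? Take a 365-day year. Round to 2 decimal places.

T = 173/365 years.
Period premium: (1.4759 − 1.4441)/1.4441 = 0.0220206.
Annualise by dividing by T: 0.0220206 / (173/365) = 0.046460 → 4.65%.

+4.65%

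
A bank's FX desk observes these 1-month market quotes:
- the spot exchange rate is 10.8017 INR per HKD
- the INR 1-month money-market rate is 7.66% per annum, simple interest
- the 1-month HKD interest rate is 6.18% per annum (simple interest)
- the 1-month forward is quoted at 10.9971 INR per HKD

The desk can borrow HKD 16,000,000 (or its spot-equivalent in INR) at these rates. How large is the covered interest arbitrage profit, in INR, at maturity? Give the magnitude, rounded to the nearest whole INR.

T = 1/12 years.
Route A — deposit HKD, sell forward: 16,000,000 × 1.005150 × 10.9971 = INR 176,859,761.04.
Route B — convert at spot, deposit INR: 16,000,000 × 10.8017 × 1.00638333333 = INR 173,930,413.63.
The quoted forward overvalues HKD, so borrow INR, buy HKD at spot, deposit the HKD at 6.18%, and sell the proceeds forward at 10.9971.
Arbitrage profit = |176,859,761.04 − 173,930,413.63| = INR 2,929,347.

INR 2,929,347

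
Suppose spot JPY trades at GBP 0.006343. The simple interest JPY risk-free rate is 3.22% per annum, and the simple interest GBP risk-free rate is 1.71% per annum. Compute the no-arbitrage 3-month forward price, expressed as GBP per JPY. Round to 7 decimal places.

T = 3/12 years.
GBP growth factor: 1 + 0.0171×3/12 = 1.004275.
Growth of 1 JPY over T: 1 + 0.0322×3/12 = 1.008050.
Forward (GBP per JPY) = 0.006343 × 1.004275 / 1.008050 = 0.006319246.

0.0063192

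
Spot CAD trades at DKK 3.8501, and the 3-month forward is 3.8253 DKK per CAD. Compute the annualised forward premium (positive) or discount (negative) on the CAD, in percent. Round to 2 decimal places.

-2.58%

T = 3/12 years.
(F − S)/S = (3.8253 − 3.8501)/3.8501 = -0.0064414.
Per annum: -0.0064414 / (3/12) = -0.025766 = -2.58%.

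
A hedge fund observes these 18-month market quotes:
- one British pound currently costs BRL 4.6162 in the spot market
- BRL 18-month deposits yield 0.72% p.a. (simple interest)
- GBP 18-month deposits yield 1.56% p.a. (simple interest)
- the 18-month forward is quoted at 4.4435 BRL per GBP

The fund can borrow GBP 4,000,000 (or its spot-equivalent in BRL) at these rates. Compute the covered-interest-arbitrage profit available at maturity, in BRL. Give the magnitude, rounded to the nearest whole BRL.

T = 18/12 years.
Invest the GBP and cover forward: 4,000,000 × 1.023400 × 4.4435 = BRL 18,189,911.60.
Convert at spot and invest in BRL: 4,000,000 × 4.6162 × 1.010800 = BRL 18,664,219.84.
The quoted forward undervalues GBP, so borrow GBP, convert to BRL at spot, deposit the BRL at 0.72%, and buy GBP forward at 4.4435 to cover the loan.
Arbitrage profit = |18,189,911.60 − 18,664,219.84| = BRL 474,308.

BRL 474,308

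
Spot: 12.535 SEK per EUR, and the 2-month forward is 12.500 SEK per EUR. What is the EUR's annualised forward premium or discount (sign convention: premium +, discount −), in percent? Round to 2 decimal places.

-1.68%

T = 2/12 years.
Period premium: (12.500 − 12.535)/12.535 = -0.0027922.
Per annum: -0.0027922 / (2/12) = -0.016753 = -1.68%.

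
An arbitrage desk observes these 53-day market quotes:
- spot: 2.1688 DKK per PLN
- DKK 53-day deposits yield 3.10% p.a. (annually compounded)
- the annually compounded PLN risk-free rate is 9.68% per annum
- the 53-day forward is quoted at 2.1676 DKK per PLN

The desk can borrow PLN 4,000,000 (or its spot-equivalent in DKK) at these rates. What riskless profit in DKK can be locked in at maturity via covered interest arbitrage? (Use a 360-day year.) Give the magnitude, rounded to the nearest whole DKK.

T = 53/360 years.
Invest the PLN and cover forward: 4,000,000 × 1.013695809 × 2.1676 = DKK 8,789,148.14.
Convert at spot and invest in DKK: 4,000,000 × 2.1688 × 1.004504693 = DKK 8,714,279.11.
The quoted forward overvalues PLN, so borrow DKK, buy PLN at spot, deposit the PLN at 9.68%, and sell the proceeds forward at 2.1676.
The gap between the two covered legs is DKK 74,869.

DKK 74,869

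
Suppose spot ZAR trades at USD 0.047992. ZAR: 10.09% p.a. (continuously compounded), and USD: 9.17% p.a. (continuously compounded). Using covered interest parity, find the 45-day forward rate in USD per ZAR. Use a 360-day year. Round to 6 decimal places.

T = 45/360 years.
Growth of 1 USD over T: e^(0.0917×45/360) = 1.0115284.
ZAR accumulates by e^(0.1009×45/360) = 1.0126924.
CIP: F = S · (grow USD)/(grow ZAR) = 0.047992 × 1.0115284/1.0126924 = 0.04793684 USD per ZAR.

0.047937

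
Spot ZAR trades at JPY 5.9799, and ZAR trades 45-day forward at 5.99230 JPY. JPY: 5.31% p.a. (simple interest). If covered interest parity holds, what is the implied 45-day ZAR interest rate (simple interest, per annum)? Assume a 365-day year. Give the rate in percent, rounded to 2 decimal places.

T = 45/365 years.
F/S = 5.9923/5.9799 = 1.0020736 = (growth of JPY) / (growth of ZAR).
JPY growth factor: 1 + 0.0531×45/365 = 1.0065466.
That pins the ZAR growth at 1.0044637.
(1.0044637 − 1)/T = 0.036206, i.e. 3.62%.

3.62%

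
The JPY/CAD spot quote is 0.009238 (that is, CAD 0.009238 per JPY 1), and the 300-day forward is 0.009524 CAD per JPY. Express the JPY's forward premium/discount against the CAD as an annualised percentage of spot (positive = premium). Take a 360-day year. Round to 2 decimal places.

T = 300/360 years.
Period premium: (0.009524 − 0.009238)/0.009238 = 0.0309591.
Annualise by dividing by T: 0.0309591 / (300/360) = 0.037151 → 3.72%.

+3.72%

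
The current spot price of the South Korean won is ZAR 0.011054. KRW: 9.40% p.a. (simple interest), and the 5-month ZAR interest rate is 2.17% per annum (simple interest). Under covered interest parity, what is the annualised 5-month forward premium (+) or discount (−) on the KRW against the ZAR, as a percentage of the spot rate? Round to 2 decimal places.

-6.96%

T = 5/12 years.
CIP forward (ZAR per KRW) = 0.011054 × 1.0090417/1.0391667 = 0.010733549.
Annualised premium = (F − S)/S × (1/T) = (0.010733549 − 0.011054)/0.011054 ÷ (5/12) = -6.96%.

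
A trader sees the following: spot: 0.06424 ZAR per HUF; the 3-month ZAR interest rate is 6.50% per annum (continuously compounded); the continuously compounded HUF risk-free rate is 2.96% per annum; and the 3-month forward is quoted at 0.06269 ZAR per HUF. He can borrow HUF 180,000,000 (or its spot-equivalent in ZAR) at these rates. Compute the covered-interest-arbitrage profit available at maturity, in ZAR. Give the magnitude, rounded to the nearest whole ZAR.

ZAR 384,624

T = 3/12 years.
Invest the HUF and cover forward: 180,000,000 × 1.0074274477 × 0.06269 = ZAR 11,368,012.81.
Convert at spot and invest in ZAR: 180,000,000 × 0.06424 × 1.0163827493 = ZAR 11,752,637.01.
The quoted forward undervalues HUF, so borrow HUF, convert to ZAR at spot, deposit the ZAR at 6.50%, and buy HUF forward at 0.06269 to cover the loan.
Arbitrage profit = |11,368,012.81 − 11,752,637.01| = ZAR 384,624.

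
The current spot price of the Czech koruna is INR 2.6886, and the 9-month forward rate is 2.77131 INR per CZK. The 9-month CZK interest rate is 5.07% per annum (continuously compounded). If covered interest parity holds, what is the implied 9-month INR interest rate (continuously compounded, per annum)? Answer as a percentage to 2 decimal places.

T = 9/12 years.
CIP gives F = S · g_INR/g_CZK, so g_INR/g_CZK = 2.77131/2.6886 = 1.0307632.
The CZK side grows by e^(0.0507×9/12) = 1.0387572.
Hence g_INR = 1.0707127.
r = ln(1.0707127)/(9/12) = 0.091099 → 9.11%.

9.11%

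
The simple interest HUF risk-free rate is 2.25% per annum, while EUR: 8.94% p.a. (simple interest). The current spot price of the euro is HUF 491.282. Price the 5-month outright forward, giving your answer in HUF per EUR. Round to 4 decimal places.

T = 5/12 years.
HUF accumulates by 1 + 0.0225×5/12 = 1.009375.
Growth of 1 EUR over T: 1 + 0.0894×5/12 = 1.037250.
CIP: F = S · (grow HUF)/(grow EUR) = 491.282 × 1.009375/1.037250 = 478.079314 HUF per EUR.

478.0793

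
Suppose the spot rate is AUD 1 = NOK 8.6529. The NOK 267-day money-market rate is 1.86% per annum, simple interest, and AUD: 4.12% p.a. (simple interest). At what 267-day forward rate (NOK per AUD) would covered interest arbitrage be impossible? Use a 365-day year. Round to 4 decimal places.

8.5140

T = 267/365 years.
Growth of 1 NOK over T: 1 + 0.0186×267/365 = 1.013606.
Growth of 1 AUD over T: 1 + 0.0412×267/365 = 1.0301381.
CIP: F = S · (grow NOK)/(grow AUD) = 8.6529 × 1.013606/1.0301381 = 8.514035 NOK per AUD.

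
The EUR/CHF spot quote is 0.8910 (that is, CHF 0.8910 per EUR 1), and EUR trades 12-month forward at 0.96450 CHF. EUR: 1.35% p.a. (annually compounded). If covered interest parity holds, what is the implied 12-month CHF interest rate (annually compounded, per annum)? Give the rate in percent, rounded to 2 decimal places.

9.71%

T = 1 year.
By CIP, F/S equals the CHF-to-EUR growth ratio: 0.9645/0.891 = 1.0824916.
The EUR side grows by (1 + 0.0135)^1 = 1.013500.
Hence g_CHF = 1.0971052.
r = 1.0971052^(1/1) − 1 = 0.097105 → 9.71%.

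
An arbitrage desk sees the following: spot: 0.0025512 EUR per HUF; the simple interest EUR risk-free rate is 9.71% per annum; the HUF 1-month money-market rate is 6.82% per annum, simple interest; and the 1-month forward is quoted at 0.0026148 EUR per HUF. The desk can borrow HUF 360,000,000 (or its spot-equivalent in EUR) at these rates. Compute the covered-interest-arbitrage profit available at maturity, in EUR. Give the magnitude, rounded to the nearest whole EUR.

EUR 20,814

T = 1/12 years.
Route A — deposit HUF, sell forward: 360,000,000 × 1.00568333 × 0.0026148 = EUR 946,677.88.
Route B — convert at spot, deposit EUR: 360,000,000 × 0.0025512 × 1.00809167 = EUR 925,863.65.
The quoted forward overvalues HUF, so borrow EUR, buy HUF at spot, deposit the HUF at 6.82%, and sell the proceeds forward at 0.0026148.
Arbitrage profit = |946,677.88 − 925,863.65| = EUR 20,814.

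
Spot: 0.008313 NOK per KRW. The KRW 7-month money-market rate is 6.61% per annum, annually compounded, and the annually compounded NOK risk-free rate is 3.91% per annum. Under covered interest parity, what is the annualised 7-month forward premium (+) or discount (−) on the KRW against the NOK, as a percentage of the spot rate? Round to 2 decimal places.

T = 7/12 years.
F = S · g_NOK/g_KRW = 0.008313 × 1.0226259/1.0380433 = 0.008189532.
Annualised premium = (F − S)/S × (1/T) = (0.008189532 − 0.008313)/0.008313 ÷ (7/12) = -2.55%.

-2.55%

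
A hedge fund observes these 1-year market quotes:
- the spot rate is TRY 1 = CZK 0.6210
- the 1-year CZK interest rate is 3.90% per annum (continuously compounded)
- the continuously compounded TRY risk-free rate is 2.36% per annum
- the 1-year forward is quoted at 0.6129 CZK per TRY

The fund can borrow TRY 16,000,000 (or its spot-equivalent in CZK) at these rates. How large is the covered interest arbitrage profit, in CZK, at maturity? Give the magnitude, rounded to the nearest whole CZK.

T = 1 year.
Route A — deposit TRY, sell forward: 16,000,000 × 1.023880684 × 0.6129 = CZK 10,040,583.54.
Route B — convert at spot, deposit CZK: 16,000,000 × 0.6210 × 1.039770484 = CZK 10,331,159.53.
The quoted forward undervalues TRY, so borrow TRY, convert to CZK at spot, deposit the CZK at 3.90%, and buy TRY forward at 0.6129 to cover the loan.
The gap between the two covered legs is CZK 290,576.

CZK 290,576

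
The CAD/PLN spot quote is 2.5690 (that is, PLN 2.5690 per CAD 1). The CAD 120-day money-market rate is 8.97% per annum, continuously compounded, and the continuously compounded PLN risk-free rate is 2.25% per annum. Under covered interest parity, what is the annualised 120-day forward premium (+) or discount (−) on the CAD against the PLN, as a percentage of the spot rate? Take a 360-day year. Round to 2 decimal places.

-6.65%

T = 120/360 years.
F = S · g_PLN/g_CAD = 2.569 × 1.0075282/1.0303515 = 2.5120941.
Annualised premium = (F − S)/S × (1/T) = (2.5120941 − 2.569)/2.569 ÷ (120/360) = -6.65%.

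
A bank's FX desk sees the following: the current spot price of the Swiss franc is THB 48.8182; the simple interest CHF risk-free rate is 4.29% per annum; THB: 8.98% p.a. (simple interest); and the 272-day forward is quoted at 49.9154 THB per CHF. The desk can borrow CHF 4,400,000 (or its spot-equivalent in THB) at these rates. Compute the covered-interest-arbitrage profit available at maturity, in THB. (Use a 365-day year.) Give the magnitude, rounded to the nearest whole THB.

T = 272/365 years.
Invest the CHF and cover forward: 4,400,000 × 1.03196931507 × 49.9154 = THB 226,649,109.06.
Convert at spot and invest in THB: 4,400,000 × 48.8182 × 1.06691945205 = THB 229,174,383.65.
The quoted forward undervalues CHF, so borrow CHF, convert to THB at spot, deposit the THB at 8.98%, and buy CHF forward at 49.9154 to cover the loan.
Profit = 229,174,383.65 − 226,649,109.06 = THB 2,525,275.

THB 2,525,275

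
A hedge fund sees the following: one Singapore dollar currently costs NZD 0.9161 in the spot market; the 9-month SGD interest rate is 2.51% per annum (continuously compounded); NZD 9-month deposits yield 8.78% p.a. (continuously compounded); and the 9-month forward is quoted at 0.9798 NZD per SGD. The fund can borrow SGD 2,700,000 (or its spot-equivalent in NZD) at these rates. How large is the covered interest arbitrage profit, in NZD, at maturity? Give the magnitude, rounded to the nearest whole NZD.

T = 9/12 years.
Keep in SGD, deliver into the forward: 2,700,000·1.019003307·0.9798 = NZD 2,695,732.49.
Swap to NZD now, deposit: 2,700,000·0.9161·1.068066495 = NZD 2,641,830.43.
The quoted forward overvalues SGD, so borrow NZD, buy SGD at spot, deposit the SGD at 2.51%, and sell the proceeds forward at 0.9798.
Arbitrage profit = |2,695,732.49 − 2,641,830.43| = NZD 53,902.

NZD 53,902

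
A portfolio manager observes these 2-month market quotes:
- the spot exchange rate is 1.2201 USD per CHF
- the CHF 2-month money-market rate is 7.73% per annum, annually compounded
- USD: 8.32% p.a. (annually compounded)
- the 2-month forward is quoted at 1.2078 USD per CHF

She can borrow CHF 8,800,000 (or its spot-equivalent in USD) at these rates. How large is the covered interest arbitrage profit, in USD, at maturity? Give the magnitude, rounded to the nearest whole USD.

USD 119,492

T = 2/12 years.
Route A — deposit CHF, sell forward: 8,800,000 × 1.0124869711 × 1.2078 = USD 10,761,359.52.
Route B — convert at spot, deposit USD: 8,800,000 × 1.2201 × 1.0134090427 = USD 10,880,851.28.
The quoted forward undervalues CHF, so borrow CHF, convert to USD at spot, deposit the USD at 8.32%, and buy CHF forward at 1.2078 to cover the loan.
Arbitrage profit = |10,761,359.52 − 10,880,851.28| = USD 119,492.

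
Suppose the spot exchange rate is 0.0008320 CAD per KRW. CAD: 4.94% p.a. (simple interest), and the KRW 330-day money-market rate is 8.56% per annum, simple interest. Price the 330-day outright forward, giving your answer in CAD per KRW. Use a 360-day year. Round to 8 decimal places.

0.00080640

T = 330/360 years.
CAD accumulates by 1 + 0.0494×330/360 = 1.0452833.
KRW growth factor: 1 + 0.0856×330/360 = 1.0784667.
Forward (CAD per KRW) = 0.000832 × 1.0452833 / 1.0784667 = 0.0008064001.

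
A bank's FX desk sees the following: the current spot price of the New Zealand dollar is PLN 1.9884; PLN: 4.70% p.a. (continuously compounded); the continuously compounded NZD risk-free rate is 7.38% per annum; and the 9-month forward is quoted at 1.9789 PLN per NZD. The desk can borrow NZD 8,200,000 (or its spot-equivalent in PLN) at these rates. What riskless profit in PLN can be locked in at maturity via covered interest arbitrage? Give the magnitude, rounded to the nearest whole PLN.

PLN 260,588

T = 9/12 years.
Route A — deposit NZD, sell forward: 8,200,000 × 1.0569104686 × 1.9789 = PLN 17,150,465.04.
Route B — convert at spot, deposit PLN: 8,200,000 × 1.9884 × 1.0358786461 = PLN 16,889,877.02.
The quoted forward overvalues NZD, so borrow PLN, buy NZD at spot, deposit the NZD at 7.38%, and sell the proceeds forward at 1.9789.
Profit = 17,150,465.04 − 16,889,877.02 = PLN 260,588.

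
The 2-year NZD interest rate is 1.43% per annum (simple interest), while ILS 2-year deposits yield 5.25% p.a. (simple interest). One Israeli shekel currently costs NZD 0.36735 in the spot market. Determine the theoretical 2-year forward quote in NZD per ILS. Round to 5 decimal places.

T = 2 years.
NZD growth factor: 1 + 0.0143×2 = 1.028600.
Growth of 1 ILS over T: 1 + 0.0525×2 = 1.105000.
So F = 0.36735 × 1.028600 / 1.105000 = 0.3419513 (NZD/ILS).

0.34195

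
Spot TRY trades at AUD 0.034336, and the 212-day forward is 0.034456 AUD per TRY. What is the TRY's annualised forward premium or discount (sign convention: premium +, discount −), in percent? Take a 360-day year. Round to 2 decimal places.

T = 212/360 years.
Period premium: (0.034456 − 0.034336)/0.034336 = 0.0034949.
Annualise by dividing by T: 0.0034949 / (212/360) = 0.005935 → 0.59%.

+0.59%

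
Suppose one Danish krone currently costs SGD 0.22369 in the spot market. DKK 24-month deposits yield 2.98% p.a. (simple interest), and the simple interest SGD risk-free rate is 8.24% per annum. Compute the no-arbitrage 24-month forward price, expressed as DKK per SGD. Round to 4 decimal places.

4.0667

T = 2 years.
SGD growth factor: 1 + 0.0824×2 = 1.164800.
Growth of 1 DKK over T: 1 + 0.0298×2 = 1.059600.
CIP: F = S · (grow SGD)/(grow DKK) = 0.22369 × 1.164800/1.059600 = 0.2458986 SGD per DKK.
Invert for DKK per SGD: 1 / 0.2458986 = 4.0667.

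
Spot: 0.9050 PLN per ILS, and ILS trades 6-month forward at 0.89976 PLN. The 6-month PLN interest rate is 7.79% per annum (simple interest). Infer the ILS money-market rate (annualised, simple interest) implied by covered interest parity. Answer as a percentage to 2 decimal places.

T = 6/12 years.
By CIP, F/S equals the PLN-to-ILS growth ratio: 0.89976/0.905 = 0.9942099.
PLN growth factor: 1 + 0.0779×6/12 = 1.038950.
So the ILS growth factor = 1.0450007.
r = (1.0450007 − 1)/(6/12) = 0.090001 → 9.00%.

9.00%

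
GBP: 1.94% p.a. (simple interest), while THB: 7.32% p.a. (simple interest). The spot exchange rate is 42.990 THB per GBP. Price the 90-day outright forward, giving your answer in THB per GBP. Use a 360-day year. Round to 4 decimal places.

43.5654

T = 90/360 years.
Growth of 1 THB over T: 1 + 0.0732×90/360 = 1.018300.
Growth of 1 GBP over T: 1 + 0.0194×90/360 = 1.004850.
CIP: F = S · (grow THB)/(grow GBP) = 42.99 × 1.018300/1.004850 = 43.565425 THB per GBP.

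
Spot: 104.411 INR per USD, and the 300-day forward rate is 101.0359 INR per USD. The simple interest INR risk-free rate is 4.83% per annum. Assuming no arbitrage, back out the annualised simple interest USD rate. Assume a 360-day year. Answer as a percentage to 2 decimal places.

T = 300/360 years.
By CIP, F/S equals the INR-to-USD growth ratio: 101.0359/104.411 = 0.9676749.
The INR side grows by 1 + 0.0483×300/360 = 1.040250.
That pins the USD growth at 1.0749995.
r = (1.0749995 − 1)/(300/360) = 0.089999 → 9.00%.

9.00%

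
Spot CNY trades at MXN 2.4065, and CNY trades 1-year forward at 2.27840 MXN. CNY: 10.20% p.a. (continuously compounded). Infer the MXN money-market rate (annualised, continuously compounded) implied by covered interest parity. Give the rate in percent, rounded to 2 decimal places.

4.73%

T = 1 year.
F/S = 2.2784/2.4065 = 0.9467692 = (growth of MXN) / (growth of CNY).
The CNY side grows by e^(0.1020×1) = 1.1073835.
That pins the MXN growth at 1.0484366.
Take logs: ln 1.0484366 / 1 = 0.047300, so 4.73%.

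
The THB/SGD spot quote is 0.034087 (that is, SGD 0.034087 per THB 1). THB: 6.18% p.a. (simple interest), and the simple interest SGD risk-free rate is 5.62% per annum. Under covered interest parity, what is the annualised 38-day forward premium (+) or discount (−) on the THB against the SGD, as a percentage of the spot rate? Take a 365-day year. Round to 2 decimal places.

-0.56%

T = 38/365 years.
F = S · g_SGD/g_THB = 0.034087 × 1.005851/1.006434 = 0.034067254.
Annualised premium = (F − S)/S × (1/T) = (0.034067254 − 0.034087)/0.034087 ÷ (38/365) = -0.56%.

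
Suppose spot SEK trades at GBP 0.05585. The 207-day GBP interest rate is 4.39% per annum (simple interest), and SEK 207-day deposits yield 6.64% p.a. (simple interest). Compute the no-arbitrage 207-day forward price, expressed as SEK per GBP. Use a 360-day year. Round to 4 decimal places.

18.1310

T = 207/360 years.
Growth of 1 GBP over T: 1 + 0.0439×207/360 = 1.0252425.
SEK accumulates by 1 + 0.0664×207/360 = 1.038180.
So F = 0.05585 × 1.0252425 / 1.038180 = 0.055154013 (GBP/SEK).
Quoted the other way: 1/0.055154013 = 18.1310 SEK per GBP.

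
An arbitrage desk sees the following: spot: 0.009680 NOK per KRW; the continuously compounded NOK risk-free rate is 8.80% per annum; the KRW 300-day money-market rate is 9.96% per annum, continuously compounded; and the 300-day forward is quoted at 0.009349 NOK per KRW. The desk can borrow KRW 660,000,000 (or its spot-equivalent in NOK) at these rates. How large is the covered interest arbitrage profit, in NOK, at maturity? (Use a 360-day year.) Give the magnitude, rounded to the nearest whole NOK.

T = 300/360 years.
Keep in KRW, deliver into the forward: 660,000,000·1.086541809·0.009349 = NOK 6,704,332.39.
Swap to NOK now, deposit: 660,000,000·0.009680·1.076089174 = NOK 6,874,918.51.
The quoted forward undervalues KRW, so borrow KRW, convert to NOK at spot, deposit the NOK at 8.80%, and buy KRW forward at 0.009349 to cover the loan.
Profit = 6,874,918.51 − 6,704,332.39 = NOK 170,586.

NOK 170,586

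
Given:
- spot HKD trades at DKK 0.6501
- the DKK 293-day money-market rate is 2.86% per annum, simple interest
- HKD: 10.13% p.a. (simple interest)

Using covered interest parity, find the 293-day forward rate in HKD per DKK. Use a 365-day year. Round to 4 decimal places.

T = 293/365 years.
Growth of 1 DKK over T: 1 + 0.0286×293/365 = 1.0229584.
HKD growth factor: 1 + 0.1013×293/365 = 1.0813175.
Forward (DKK per HKD) = 0.6501 × 1.0229584 / 1.0813175 = 0.6150139.
Invert for HKD per DKK: 1 / 0.6150139 = 1.6260.

1.6260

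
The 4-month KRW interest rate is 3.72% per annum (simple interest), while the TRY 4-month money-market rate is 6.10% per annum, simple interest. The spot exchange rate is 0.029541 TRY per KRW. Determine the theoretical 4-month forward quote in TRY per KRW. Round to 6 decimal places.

0.029772

T = 4/12 years.
Growth of 1 TRY over T: 1 + 0.0610×4/12 = 1.0203333.
KRW growth factor: 1 + 0.0372×4/12 = 1.012400.
Forward (TRY per KRW) = 0.029541 × 1.0203333 / 1.012400 = 0.02977249.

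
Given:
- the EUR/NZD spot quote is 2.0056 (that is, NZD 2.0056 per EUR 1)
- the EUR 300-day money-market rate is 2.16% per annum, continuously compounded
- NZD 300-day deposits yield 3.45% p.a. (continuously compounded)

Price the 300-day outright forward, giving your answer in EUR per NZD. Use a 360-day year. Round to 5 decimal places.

T = 300/360 years.
Growth of 1 NZD over T: e^(0.0345×300/360) = 1.0291673.
EUR accumulates by e^(0.0216×300/360) = 1.018163.
So F = 2.0056 × 1.0291673 / 1.018163 = 2.027277 (NZD/EUR).
Quoted the other way: 1/2.027277 = 0.49327 EUR per NZD.

0.49327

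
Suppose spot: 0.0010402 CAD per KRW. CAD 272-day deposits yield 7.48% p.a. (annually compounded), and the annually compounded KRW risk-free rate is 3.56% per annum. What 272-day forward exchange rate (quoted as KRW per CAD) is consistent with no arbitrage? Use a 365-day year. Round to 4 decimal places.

935.1016

T = 272/365 years.
CAD accumulates by (1 + 0.0748)^(272/365) = 1.055226143.
Growth of 1 KRW over T: (1 + 0.0356)^(272/365) = 1.026410752.
Forward (CAD per KRW) = 0.0010402 × 1.055226143 / 1.026410752 = 0.00106940251.
Invert for KRW per CAD: 1 / 0.00106940251 = 935.1016.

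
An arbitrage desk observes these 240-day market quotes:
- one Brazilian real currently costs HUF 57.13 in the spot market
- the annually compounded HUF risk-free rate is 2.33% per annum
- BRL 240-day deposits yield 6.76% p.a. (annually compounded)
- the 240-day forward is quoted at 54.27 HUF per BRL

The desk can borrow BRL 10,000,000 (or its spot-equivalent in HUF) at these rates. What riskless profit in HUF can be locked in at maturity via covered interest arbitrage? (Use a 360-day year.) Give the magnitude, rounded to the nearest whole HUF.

T = 240/360 years.
Keep in BRL, deliver into the forward: 10,000,000·1.04457359495·54.27 = HUF 566,890,089.98.
Swap to HUF now, deposit: 10,000,000·57.13·1.01547362852 = HUF 580,140,083.97.
The quoted forward undervalues BRL, so borrow BRL, convert to HUF at spot, deposit the HUF at 2.33%, and buy BRL forward at 54.27 to cover the loan.
Profit = 580,140,083.97 − 566,890,089.98 = HUF 13,249,994.

HUF 13,249,994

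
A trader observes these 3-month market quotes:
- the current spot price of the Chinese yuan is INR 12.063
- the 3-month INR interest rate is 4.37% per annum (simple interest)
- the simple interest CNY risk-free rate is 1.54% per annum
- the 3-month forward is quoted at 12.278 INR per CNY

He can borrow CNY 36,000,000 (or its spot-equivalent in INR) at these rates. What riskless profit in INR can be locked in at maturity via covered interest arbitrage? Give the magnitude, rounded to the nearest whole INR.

T = 3/12 years.
Invest the CNY and cover forward: 36,000,000 × 1.003850 × 12.278 = INR 443,709,730.80.
Convert at spot and invest in INR: 36,000,000 × 12.063 × 1.010925 = INR 439,012,377.90.
The quoted forward overvalues CNY, so borrow INR, buy CNY at spot, deposit the CNY at 1.54%, and sell the proceeds forward at 12.278.
Profit = 443,709,730.80 − 439,012,377.90 = INR 4,697,353.

INR 4,697,353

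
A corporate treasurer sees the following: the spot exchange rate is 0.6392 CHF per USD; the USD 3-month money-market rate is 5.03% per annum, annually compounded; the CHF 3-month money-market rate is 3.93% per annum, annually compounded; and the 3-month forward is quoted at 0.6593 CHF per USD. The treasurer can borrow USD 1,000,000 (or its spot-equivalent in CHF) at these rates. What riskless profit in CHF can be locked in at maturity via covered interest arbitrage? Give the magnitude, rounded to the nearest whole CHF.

T = 3/12 years.
Keep in USD, deliver into the forward: 1,000,000·1.01234453·0.6593 = CHF 667,438.75.
Swap to CHF now, deposit: 1,000,000·0.6392·1.00968344 = CHF 645,389.65.
The quoted forward overvalues USD, so borrow CHF, buy USD at spot, deposit the USD at 5.03%, and sell the proceeds forward at 0.6593.
Arbitrage profit = |667,438.75 − 645,389.65| = CHF 22,049.

CHF 22,049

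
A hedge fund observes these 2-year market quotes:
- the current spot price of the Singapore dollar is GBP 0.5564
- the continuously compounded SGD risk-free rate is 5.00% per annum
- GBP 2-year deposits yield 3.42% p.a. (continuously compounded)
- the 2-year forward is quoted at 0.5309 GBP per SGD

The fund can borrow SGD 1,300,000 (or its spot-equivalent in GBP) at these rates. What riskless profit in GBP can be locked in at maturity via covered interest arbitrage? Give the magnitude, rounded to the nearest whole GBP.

GBP 11,771

T = 2 years.
Route A — deposit SGD, sell forward: 1,300,000 × 1.10517092 × 0.5309 = GBP 762,755.81.
Route B — convert at spot, deposit GBP: 1,300,000 × 0.5564 × 1.07079354 = GBP 774,526.38.
The quoted forward undervalues SGD, so borrow SGD, convert to GBP at spot, deposit the GBP at 3.42%, and buy SGD forward at 0.5309 to cover the loan.
Profit = 774,526.38 − 762,755.81 = GBP 11,771.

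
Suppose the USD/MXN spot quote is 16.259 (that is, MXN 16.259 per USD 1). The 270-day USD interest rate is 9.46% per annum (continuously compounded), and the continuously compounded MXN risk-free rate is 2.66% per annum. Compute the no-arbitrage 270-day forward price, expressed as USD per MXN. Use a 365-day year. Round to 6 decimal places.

T = 270/365 years.
MXN accumulates by e^(0.0266×270/365) = 1.0198716.
USD growth factor: e^(0.0946×270/365) = 1.0724847.
CIP: F = S · (grow MXN)/(grow USD) = 16.259 × 1.0198716/1.0724847 = 15.46138 MXN per USD.
Invert for USD per MXN: 1 / 15.46138 = 0.064677.

0.064677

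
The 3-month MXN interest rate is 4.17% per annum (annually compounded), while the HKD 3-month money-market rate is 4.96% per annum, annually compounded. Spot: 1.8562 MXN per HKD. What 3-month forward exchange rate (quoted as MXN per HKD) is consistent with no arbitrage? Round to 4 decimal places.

1.8527

T = 3/12 years.
MXN growth factor: (1 + 0.0417)^(3/12) = 1.0102658.
HKD growth factor: (1 + 0.0496)^(3/12) = 1.0121758.
CIP: F = S · (grow MXN)/(grow HKD) = 1.8562 × 1.0102658/1.0121758 = 1.852697 MXN per HKD.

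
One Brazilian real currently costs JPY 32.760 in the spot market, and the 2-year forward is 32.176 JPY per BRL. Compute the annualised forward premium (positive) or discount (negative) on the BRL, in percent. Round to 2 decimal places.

T = 2 years.
(F − S)/S = (32.176 − 32.76)/32.76 = -0.0178266.
Annualise by dividing by T: -0.0178266 / 2 = -0.008913 → -0.89%.

-0.89%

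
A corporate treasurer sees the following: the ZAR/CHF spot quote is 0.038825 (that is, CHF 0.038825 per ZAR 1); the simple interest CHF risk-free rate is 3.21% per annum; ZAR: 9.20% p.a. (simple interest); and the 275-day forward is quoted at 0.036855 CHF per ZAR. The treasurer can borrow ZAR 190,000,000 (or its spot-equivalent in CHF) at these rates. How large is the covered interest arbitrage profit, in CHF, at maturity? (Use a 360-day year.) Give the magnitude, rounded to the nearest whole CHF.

T = 275/360 years.
Route A — deposit ZAR, sell forward: 190,000,000 × 1.070277778 × 0.036855 = CHF 7,494,566.63.
Route B — convert at spot, deposit CHF: 190,000,000 × 0.038825 × 1.024520833 = CHF 7,557,634.05.
The quoted forward undervalues ZAR, so borrow ZAR, convert to CHF at spot, deposit the CHF at 3.21%, and buy ZAR forward at 0.036855 to cover the loan.
Arbitrage profit = |7,494,566.63 − 7,557,634.05| = CHF 63,067.

CHF 63,067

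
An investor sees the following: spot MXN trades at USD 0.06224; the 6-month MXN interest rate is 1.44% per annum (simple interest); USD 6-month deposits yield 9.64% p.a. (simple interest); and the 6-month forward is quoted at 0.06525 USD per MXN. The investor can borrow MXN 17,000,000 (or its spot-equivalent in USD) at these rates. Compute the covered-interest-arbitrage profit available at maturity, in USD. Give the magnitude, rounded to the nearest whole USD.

USD 8,157

T = 6/12 years.
Invest the MXN and cover forward: 17,000,000 × 1.007200 × 0.06525 = USD 1,117,236.60.
Convert at spot and invest in USD: 17,000,000 × 0.06224 × 1.048200 = USD 1,109,079.46.
The quoted forward overvalues MXN, so borrow USD, buy MXN at spot, deposit the MXN at 1.44%, and sell the proceeds forward at 0.06525.
Arbitrage profit = |1,117,236.60 − 1,109,079.46| = USD 8,157.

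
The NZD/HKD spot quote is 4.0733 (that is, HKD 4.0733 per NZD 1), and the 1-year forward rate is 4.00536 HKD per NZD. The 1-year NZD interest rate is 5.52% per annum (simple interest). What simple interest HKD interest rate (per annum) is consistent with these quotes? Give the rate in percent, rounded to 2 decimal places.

3.76%

T = 1 year.
F/S = 4.00536/4.0733 = 0.9833206 = (growth of HKD) / (growth of NZD).
The NZD side grows by 1 + 0.0552×1 = 1.055200.
So the HKD growth factor = 1.0375999.
r = (1.0375999 − 1)/1 = 0.037600 → 3.76%.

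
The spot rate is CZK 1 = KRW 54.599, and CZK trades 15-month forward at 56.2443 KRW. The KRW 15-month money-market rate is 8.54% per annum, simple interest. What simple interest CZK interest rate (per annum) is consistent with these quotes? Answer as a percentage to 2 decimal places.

T = 15/12 years.
CIP gives F = S · g_KRW/g_CZK, so g_KRW/g_CZK = 56.2443/54.599 = 1.0301343.
The KRW side grows by 1 + 0.0854×15/12 = 1.106750.
So the CZK growth factor = 1.0743745.
(1.0743745 − 1)/T = 0.059500, i.e. 5.95%.

5.95%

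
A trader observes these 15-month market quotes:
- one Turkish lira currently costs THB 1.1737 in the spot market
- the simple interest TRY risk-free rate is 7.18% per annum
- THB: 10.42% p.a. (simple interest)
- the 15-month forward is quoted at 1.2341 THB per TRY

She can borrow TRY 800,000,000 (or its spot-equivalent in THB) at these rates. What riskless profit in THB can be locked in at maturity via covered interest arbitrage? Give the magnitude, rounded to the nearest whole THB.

THB 14,628,840

T = 15/12 years.
Keep in TRY, deliver into the forward: 800,000,000·1.089750·1.2341 = THB 1,075,888,380.00.
Swap to THB now, deposit: 800,000,000·1.1737·1.130250 = THB 1,061,259,540.00.
The quoted forward overvalues TRY, so borrow THB, buy TRY at spot, deposit the TRY at 7.18%, and sell the proceeds forward at 1.2341.
Profit = 1,075,888,380.00 − 1,061,259,540.00 = THB 14,628,840.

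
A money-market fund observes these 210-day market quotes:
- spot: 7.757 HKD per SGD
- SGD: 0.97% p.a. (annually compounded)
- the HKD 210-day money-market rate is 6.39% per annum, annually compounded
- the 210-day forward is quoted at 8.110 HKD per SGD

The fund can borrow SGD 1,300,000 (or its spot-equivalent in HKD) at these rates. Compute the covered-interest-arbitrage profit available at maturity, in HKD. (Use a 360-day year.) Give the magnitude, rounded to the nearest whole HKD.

HKD 147,410

T = 210/360 years.
Keep in SGD, deliver into the forward: 1,300,000·1.0056469509·8.110 = HKD 10,602,535.80.
Swap to HKD now, deposit: 1,300,000·7.757·1.0367931961 = HKD 10,455,126.27.
The quoted forward overvalues SGD, so borrow HKD, buy SGD at spot, deposit the SGD at 0.97%, and sell the proceeds forward at 8.110.
Arbitrage profit = |10,602,535.80 − 10,455,126.27| = HKD 147,410.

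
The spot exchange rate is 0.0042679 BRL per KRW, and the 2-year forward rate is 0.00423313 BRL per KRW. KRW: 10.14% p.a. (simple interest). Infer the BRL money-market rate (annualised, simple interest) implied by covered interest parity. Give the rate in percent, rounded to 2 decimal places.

T = 2 years.
CIP gives F = S · g_BRL/g_KRW, so g_BRL/g_KRW = 0.00423313/0.0042679 = 0.9918531.
KRW growth factor: 1 + 0.1014×2 = 1.202800.
So the BRL growth factor = 1.1930009.
(1.1930009 − 1)/T = 0.096500, i.e. 9.65%.

9.65%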